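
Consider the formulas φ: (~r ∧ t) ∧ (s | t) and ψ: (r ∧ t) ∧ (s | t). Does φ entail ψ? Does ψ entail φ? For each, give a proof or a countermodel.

(→) This fails. Under t = T, s = F, r = F, the left side is true but the right side is false.

(←) This fails. Under t = T, s = F, r = T, the left side is false but the right side is true.

Neither implication holds.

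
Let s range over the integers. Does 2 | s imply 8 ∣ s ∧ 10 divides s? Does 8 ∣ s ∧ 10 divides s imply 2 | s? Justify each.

Forward direction. This fails: take s = 2. Certainly 2 ∣ 2, but 8 ∤ 2.

Converse. Suppose 8 ∣ s and 10 ∣ s. Any common multiple of 8 and 10 is a multiple of their lcm; here lcm(8, 10) = 8·10/gcd(8, 10) = 80/2 = 40, so 40 ∣ s. Since 2 ∣ 40, it follows that 2 ∣ s.

Only the reverse direction holds.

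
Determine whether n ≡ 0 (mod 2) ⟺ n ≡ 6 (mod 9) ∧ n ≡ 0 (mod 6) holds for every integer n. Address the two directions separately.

[⇒] This fails: n = 0 gives 0 ≡ 0 (mod 2) but 0 ≡ 0 (mod 9), so the conjunction on the right does not hold.

[⇐] Conversely, if n ≡ 6 (mod 9) and n ≡ 0 (mod 6), then by the Chinese remainder theorem n ≡ 6 (mod 18). Since 6 ≡ 0 (mod 2) and 2 ∣ 18, we get n ≡ 0 (mod 2).

Not equivalent: only (⇐) holds.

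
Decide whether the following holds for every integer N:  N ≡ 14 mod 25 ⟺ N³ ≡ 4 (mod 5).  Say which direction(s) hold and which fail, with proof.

Only the forward implication holds.

[⇒] Suppose N ≡ 14 (mod 25). Then N³ ≡ 14³ = 2744 (mod 25), and since 5 ∣ 25, also N³ ≡ 4 (mod 5).

[⇐] This fails: take N = 4. Then 4³ = 64 ≡ 4 (mod 5), yet 4 ≡ 4 (mod 25), not 14.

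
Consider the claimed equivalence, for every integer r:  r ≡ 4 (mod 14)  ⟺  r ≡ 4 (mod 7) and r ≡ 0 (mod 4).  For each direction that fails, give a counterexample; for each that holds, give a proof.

The forward direction fails; the converse holds.

Converse. If r ≡ 4 (mod 7) and r ≡ 0 (mod 4), then by the Chinese remainder theorem r ≡ 4 (mod 28). Since 4 ≡ 4 (mod 14) and 14 ∣ 28, we get r ≡ 4 (mod 14).

Forward direction. This fails: r = 18 gives 18 ≡ 4 (mod 14) but 18 ≡ 2 (mod 4), so the conjunction on the right does not hold.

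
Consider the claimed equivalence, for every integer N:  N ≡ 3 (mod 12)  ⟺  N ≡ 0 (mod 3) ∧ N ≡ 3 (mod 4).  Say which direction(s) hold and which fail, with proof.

[⇒] Suppose N ≡ 3 (mod 12); write N = 12j + 3. Since 3 ∣ 12, reducing mod 3 gives N ≡ 3 ≡ 0 (mod 3); since 4 ∣ 12, reducing mod 4 gives N ≡ 3 (mod 4).

[⇐] Conversely, if N ≡ 0 (mod 3) and N ≡ 3 (mod 4), then by the Chinese remainder theorem N ≡ 3 (mod 12). This is exactly N ≡ 3 (mod 12).

The biconditional holds.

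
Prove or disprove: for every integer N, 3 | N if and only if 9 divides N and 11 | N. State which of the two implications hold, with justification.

The forward direction fails; the converse holds.

(⇒) This fails: take N = 3. Certainly 3 ∣ 3, but 9 ∤ 3.

(⇐) Suppose 9 ∣ N and 11 ∣ N. Any common multiple of 9 and 11 is a multiple of their lcm; here gcd(9, 11) = 1, so lcm(9, 11) = 9·11 = 99, so 99 ∣ N. Since 3 ∣ 99, it follows that 3 ∣ N.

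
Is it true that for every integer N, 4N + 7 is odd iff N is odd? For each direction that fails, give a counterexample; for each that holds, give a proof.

(⇒) fails; (⇐) holds.

[⇒] This fails: take N = 6. Then 4N + 7 = 31, which is odd, yet N = 6 is even, not odd.

[⇐] Suppose N is odd. Since 4 is even, 4N is even for every N, so 4N + 7 has the same parity as 7, which is odd. Hence 4N + 7 is odd.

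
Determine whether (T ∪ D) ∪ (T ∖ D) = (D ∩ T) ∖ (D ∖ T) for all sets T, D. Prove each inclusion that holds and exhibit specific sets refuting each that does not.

(⊇) Let x ∈ (D ∩ T) ∖ (D ∖ T). Then x ∈ T ∩ D, from which x ∈ (T ∪ D) ∪ (T ∖ D).

(⊆) This inclusion fails. Take T = {1}, D = ∅; then 1 ∈ (T ∪ D) ∪ (T ∖ D) but 1 ∉ (D ∩ T) ∖ (D ∖ T).

(⊆) fails; (⊇) holds.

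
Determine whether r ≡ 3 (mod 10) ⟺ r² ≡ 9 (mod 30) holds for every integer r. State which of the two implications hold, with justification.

Both directions fail.

(⇒) This fails: take r = 13. Then 13 ≡ 3 (mod 10), but 13² = 169 ≡ 19 (mod 30), not 9.

(⇐) This fails: take r = 27. Then 27² = 729 ≡ 9 (mod 30), yet 27 ≡ 7 (mod 10), not 3.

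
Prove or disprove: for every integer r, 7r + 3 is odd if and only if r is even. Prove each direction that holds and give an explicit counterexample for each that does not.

Equivalent; both directions hold.

[⇒] Suppose 7r + 3 is odd. Since 7 is odd, 7r and r have the same parity, so 7r + 3 ≡ r + 3 (mod 2). As 3 is odd, 7r + 3 is odd exactly when r is even. Thus r is even.

[⇐] Conversely, suppose r is even; write r = 2j. Then 7r + 3 = 7·(2j) + 3 = 2·7j + 3, which is odd.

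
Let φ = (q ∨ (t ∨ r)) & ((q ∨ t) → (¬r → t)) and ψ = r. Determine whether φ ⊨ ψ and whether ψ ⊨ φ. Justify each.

[⇐] Assume the antecedent. If t is true, the consequent reduces to true regardless of the other variables. If t is false, the antecedent forces (t = F, r = T, q = F) or (t = F, r = T, q = T), and the consequent holds there. Either way the consequent holds.

[⇒] This fails. Under t = T, r = F, q = F, the left side is true but the right side is false.

(⇒) fails; (⇐) holds.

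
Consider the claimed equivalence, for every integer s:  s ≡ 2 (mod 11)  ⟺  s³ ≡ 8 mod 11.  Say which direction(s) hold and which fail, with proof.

[⇒] Suppose s ≡ 2 (mod 11). Write s = 11j + 2. Then (11j + 2)³ = 1331j³ + 726j² + 132j + 8 = 11(121j³ + 66j² + 12j) + 8, so s³ ≡ 8 (mod 11).

[⇐] Conversely, suppose s³ ≡ 8 (mod 11). The only residue r in {0, …, 10} with r³ ≡ 8 (mod 11) is r = 2, so s ≡ 2 (mod 11).

The biconditional holds.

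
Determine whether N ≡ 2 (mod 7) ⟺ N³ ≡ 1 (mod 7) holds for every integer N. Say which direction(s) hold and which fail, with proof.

[⇐] This fails: take N = 1. Then 1³ = 1 ≡ 1 (mod 7), yet 1 ≡ 1 (mod 7), not 2.

[⇒] Suppose N ≡ 2 (mod 7). Write N = 7j + 2. Then (7j + 2)³ = 343j³ + 294j² + 84j + 8 = 7(49j³ + 42j² + 12j + 1) + 1, so N³ ≡ 1 (mod 7).

Only the forward implication holds.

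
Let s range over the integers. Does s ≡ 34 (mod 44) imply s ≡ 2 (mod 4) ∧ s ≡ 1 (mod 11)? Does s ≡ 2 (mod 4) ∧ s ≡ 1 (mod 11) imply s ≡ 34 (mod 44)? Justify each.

Both implications hold.

Forward direction. Suppose s ≡ 34 (mod 44); write s = 44j + 34. Since 4 ∣ 44, reducing mod 4 gives s ≡ 34 ≡ 2 (mod 4); since 11 ∣ 44, reducing mod 11 gives s ≡ 34 ≡ 1 (mod 11).

Converse. If s ≡ 2 (mod 4) and s ≡ 1 (mod 11), then by the Chinese remainder theorem s ≡ 34 (mod 44). This is exactly s ≡ 34 (mod 44).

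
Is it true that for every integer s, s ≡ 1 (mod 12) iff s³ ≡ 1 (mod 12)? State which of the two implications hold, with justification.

Both directions hold.

(⟸) Suppose s³ ≡ 1 (mod 12). The only residue r in {0, …, 11} with r³ ≡ 1 (mod 12) is r = 1, so s ≡ 1 (mod 12).

(⟹) Suppose s ≡ 1 (mod 12). Write s = 12j + 1. Then (12j + 1)³ = 1728j³ + 432j² + 36j + 1 = 12(144j³ + 36j² + 3j) + 1, so s³ ≡ 1 (mod 12).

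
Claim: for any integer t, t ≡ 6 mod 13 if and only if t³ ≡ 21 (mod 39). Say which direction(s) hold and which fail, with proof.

Neither implication holds.

(⇒) This fails: take t = 19. Then 19 ≡ 6 (mod 13), but 19³ = 6859 ≡ 34 (mod 39), not 21.

(⇐) This fails: take t = 15. Then 15³ = 3375 ≡ 21 (mod 39), yet 15 ≡ 2 (mod 13), not 6.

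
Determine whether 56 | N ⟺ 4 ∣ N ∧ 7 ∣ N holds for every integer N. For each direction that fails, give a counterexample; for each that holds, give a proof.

Only the forward direction holds.

(⇒) If 56 ∣ N, write N = 56q. Since 56 = 14·4, N = 4·(14q), so 4 ∣ N; and since 56 = 8·7, N = 7·(8q), so 7 ∣ N.

(⇐) This fails: take N = 28. Both 4 ∣ 28 and 7 ∣ 28, yet 28 is not a multiple of 56 (since 28 = 0·56 + 28), so 56 ∤ 28.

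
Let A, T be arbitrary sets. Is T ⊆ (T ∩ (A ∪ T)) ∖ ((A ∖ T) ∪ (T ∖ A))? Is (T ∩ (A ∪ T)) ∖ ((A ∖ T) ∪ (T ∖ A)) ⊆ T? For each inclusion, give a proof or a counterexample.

(⊆) fails; (⊇) holds.

(⟹) This inclusion fails. Take A = ∅, T = {1}; then 1 ∈ T but 1 ∉ (T ∩ (A ∪ T)) ∖ ((A ∖ T) ∪ (T ∖ A)).

(⟸) Let x ∈ (T ∩ (A ∪ T)) ∖ ((A ∖ T) ∪ (T ∖ A)). Then x ∈ A ∩ T, from which x ∈ T.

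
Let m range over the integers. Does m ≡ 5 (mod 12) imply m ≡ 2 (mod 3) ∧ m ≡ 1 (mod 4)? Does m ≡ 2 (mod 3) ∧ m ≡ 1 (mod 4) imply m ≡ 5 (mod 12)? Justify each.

(←) If m ≡ 2 (mod 3) and m ≡ 1 (mod 4), then by the Chinese remainder theorem m ≡ 5 (mod 12). This is exactly m ≡ 5 (mod 12).

(→) Suppose m ≡ 5 (mod 12); write m = 12j + 5. Since 3 ∣ 12, reducing mod 3 gives m ≡ 5 ≡ 2 (mod 3); since 4 ∣ 12, reducing mod 4 gives m ≡ 5 ≡ 1 (mod 4).

Both directions hold; the statement is true.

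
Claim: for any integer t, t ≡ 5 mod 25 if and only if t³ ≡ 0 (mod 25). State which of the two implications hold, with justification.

Not equivalent: only (⇒) holds.

(⇐) This fails: take t = 0. Then 0³ = 0 ≡ 0 (mod 25), yet 0 ≡ 0 (mod 25), not 5.

(⇒) Suppose t ≡ 5 mod 25. Write t = 25j + 5. Then (25j + 5)³ = 15625j³ + 9375j² + 1875j + 125 = 25(625j³ + 375j² + 75j + 5) + 0, so t³ ≡ 0 (mod 25).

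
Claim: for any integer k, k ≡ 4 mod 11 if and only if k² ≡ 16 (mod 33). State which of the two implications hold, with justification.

Both directions fail.

Forward direction. This fails: take k = 15. Then 15 ≡ 4 (mod 11), but 15² = 225 ≡ 27 (mod 33), not 16.

Converse. This fails: take k = 7. Then 7² = 49 ≡ 16 (mod 33), yet 7 ≡ 7 (mod 11), not 4.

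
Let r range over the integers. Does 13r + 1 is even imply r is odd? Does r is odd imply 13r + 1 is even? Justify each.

Forward direction. Suppose 13r + 1 is even. Since 13 is odd, 13r and r have the same parity, so 13r + 1 ≡ r + 1 (mod 2). As 1 is odd, 13r + 1 is even exactly when r is odd. Thus r is odd.

Converse. Suppose r is odd; write r = 2j + 1. Then 13r + 1 = 13·(2j + 1) + 1 = 2·13j + 14, which is even.

The biconditional holds.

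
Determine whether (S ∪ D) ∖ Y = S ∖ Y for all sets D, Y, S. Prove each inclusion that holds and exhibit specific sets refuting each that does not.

(⟹) This inclusion fails. Take D = {1}, Y = ∅, S = ∅; then 1 ∈ (S ∪ D) ∖ Y but 1 ∉ S ∖ Y.

(⟸) Let x ∈ S ∖ Y. Then either x ∈ S and x ∉ D, Y; or x ∈ D ∩ S and x ∉ Y. In each case x ∈ (S ∪ D) ∖ Y, so S ∖ Y ⊆ (S ∪ D) ∖ Y.

(⊆) fails; (⊇) holds.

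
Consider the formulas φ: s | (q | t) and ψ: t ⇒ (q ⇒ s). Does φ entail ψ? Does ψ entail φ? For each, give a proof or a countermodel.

Forward direction. This fails. Under q = T, t = T, s = F, the left side is true but the right side is false.

Converse. This fails. Under q = F, t = F, s = F, the left side is false but the right side is true.

Both directions fail.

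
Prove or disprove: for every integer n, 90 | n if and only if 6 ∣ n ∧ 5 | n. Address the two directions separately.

(⇒) If 90 ∣ n, write n = 90q. Since 90 = 15·6, n = 6·(15q), so 6 ∣ n; and since 90 = 18·5, n = 5·(18q), so 5 ∣ n.

(⇐) This fails: take n = 30. Both 6 ∣ 30 and 5 ∣ 30, yet 30 is not a multiple of 90 (since 30 = 0·90 + 30), so 90 ∤ 30.

Only the forward implication holds.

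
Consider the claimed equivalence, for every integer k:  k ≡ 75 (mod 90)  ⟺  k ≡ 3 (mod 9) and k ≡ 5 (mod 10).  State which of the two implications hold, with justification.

Both directions hold.

(→) Suppose k ≡ 75 (mod 90); write k = 90j + 75. Since 9 ∣ 90, reducing mod 9 gives k ≡ 75 ≡ 3 (mod 9); since 10 ∣ 90, reducing mod 10 gives k ≡ 75 ≡ 5 (mod 10).

(←) Conversely, if k ≡ 3 (mod 9) and k ≡ 5 (mod 10), then by the Chinese remainder theorem k ≡ 75 (mod 90). This is exactly k ≡ 75 (mod 90).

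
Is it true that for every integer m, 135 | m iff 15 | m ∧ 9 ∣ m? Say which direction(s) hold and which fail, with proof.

(⇒) If 135 ∣ m, write m = 135q. Since 135 = 9·15, m = 15·(9q), so 15 ∣ m; and since 135 = 15·9, m = 9·(15q), so 9 ∣ m.

(⇐) This fails: take m = 45. Both 15 ∣ 45 and 9 ∣ 45, yet 45 is not a multiple of 135 (since 45 = 0·135 + 45), so 135 ∤ 45.

Only the forward implication holds.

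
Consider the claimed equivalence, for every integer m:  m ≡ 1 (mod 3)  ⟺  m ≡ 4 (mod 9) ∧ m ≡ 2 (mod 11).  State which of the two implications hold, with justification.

(⟸) If m ≡ 4 (mod 9) and m ≡ 2 (mod 11), then by the Chinese remainder theorem m ≡ 13 (mod 99). Since 13 ≡ 1 (mod 3) and 3 ∣ 99, we get m ≡ 1 (mod 3).

(⟹) This fails: m = 1 gives 1 ≡ 1 (mod 3) but 1 ≡ 1 (mod 9), so the conjunction on the right does not hold.

The forward direction fails; the converse holds.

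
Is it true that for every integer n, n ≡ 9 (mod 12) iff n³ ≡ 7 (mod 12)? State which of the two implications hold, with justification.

Forward direction. This fails: take n = 9. Then 9 ≡ 9 (mod 12), but 9³ = 729 ≡ 9 (mod 12), not 7.

Converse. This fails: take n = 7. Then 7³ = 343 ≡ 7 (mod 12), yet 7 ≡ 7 (mod 12), not 9.

Neither implication holds.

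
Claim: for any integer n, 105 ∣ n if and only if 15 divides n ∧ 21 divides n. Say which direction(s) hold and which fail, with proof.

Equivalent; both directions hold.

(⇒) If 105 ∣ n, write n = 105q. Since 105 = 7·15, n = 15·(7q), so 15 ∣ n; and since 105 = 5·21, n = 21·(5q), so 21 ∣ n.

(⇐) Suppose 15 ∣ n and 21 ∣ n. Any common multiple of 15 and 21 is a multiple of their lcm; here lcm(15, 21) = 15·21/gcd(15, 21) = 315/3 = 105, so 105 ∣ n.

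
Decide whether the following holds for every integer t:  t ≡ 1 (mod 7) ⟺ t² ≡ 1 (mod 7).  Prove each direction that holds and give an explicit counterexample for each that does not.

The forward direction holds; the converse fails.

[⇒] Suppose t ≡ 1 (mod 7). Write t = 7j + 1. Then (7j + 1)² = 49j² + 14j + 1 = 7(7j² + 2j) + 1, so t² ≡ 1 (mod 7).

[⇐] This fails: take t = 6. Then 6² = 36 ≡ 1 (mod 7), yet 6 ≡ 6 (mod 7), not 1.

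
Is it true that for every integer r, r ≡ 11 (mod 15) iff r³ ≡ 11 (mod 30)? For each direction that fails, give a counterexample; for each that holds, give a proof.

(⇒) This fails: take r = 26. Then 26 ≡ 11 (mod 15), but 26³ = 17576 ≡ 26 (mod 30), not 11.

(⇐) Conversely, the residues r modulo 30 with r³ ≡ 11 (mod 30) are exactly {11}, and each is ≡ 11 (mod 15).

The forward direction fails; the converse holds.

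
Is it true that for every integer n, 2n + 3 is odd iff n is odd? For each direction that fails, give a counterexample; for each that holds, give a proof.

(⇐) Suppose n is odd. Since 2 is even, 2n is even for every n, so 2n + 3 has the same parity as 3, which is odd. Hence 2n + 3 is odd.

(⇒) This fails: take n = 0. Then 2n + 3 = 3, which is odd, yet n = 0 is even, not odd.

Not equivalent: only (⇐) holds.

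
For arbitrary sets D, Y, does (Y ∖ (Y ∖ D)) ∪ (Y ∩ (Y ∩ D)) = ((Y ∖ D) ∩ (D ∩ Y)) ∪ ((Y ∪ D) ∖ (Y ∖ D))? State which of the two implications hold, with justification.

The sets are not equal: only the forward inclusion holds.

(⊇) This inclusion fails. Take D = {1}, Y = ∅; then 1 ∈ ((Y ∖ D) ∩ (D ∩ Y)) ∪ ((Y ∪ D) ∖ (Y ∖ D)) but 1 ∉ (Y ∖ (Y ∖ D)) ∪ (Y ∩ (Y ∩ D)).

(⊆) Let x ∈ (Y ∖ (Y ∖ D)) ∪ (Y ∩ (Y ∩ D)). Then x ∈ D ∩ Y, from which x ∈ ((Y ∖ D) ∩ (D ∩ Y)) ∪ ((Y ∪ D) ∖ (Y ∖ D)).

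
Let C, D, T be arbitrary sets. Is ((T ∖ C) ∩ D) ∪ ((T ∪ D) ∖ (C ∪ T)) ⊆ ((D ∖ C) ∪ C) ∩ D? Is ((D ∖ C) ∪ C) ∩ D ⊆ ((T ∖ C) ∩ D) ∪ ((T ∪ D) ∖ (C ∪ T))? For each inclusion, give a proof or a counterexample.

The sets are not equal: only the forward inclusion holds.

Forward inclusion. Let x ∈ ((T ∖ C) ∩ D) ∪ ((T ∪ D) ∖ (C ∪ T)). Then either x ∈ D and x ∉ C, T; or x ∈ D ∩ T and x ∉ C. In each case x ∈ ((D ∖ C) ∪ C) ∩ D, so ((T ∖ C) ∩ D) ∪ ((T ∪ D) ∖ (C ∪ T)) ⊆ ((D ∖ C) ∪ C) ∩ D.

Reverse inclusion. This inclusion fails. Take C = {1}, D = {1}, T = ∅; then 1 ∈ ((D ∖ C) ∪ C) ∩ D but 1 ∉ ((T ∖ C) ∩ D) ∪ ((T ∪ D) ∖ (C ∪ T)).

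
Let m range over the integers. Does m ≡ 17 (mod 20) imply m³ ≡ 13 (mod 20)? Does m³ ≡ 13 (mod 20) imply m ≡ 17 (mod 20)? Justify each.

[⇒] Suppose m ≡ 17 (mod 20). Write m = 20j + 17. Then (20j + 17)³ = 8000j³ + 20400j² + 17340j + 4913 = 20(400j³ + 1020j² + 867j + 245) + 13, so m³ ≡ 13 (mod 20).

[⇐] Conversely, suppose m³ ≡ 13 (mod 20). The only residue r in {0, …, 19} with r³ ≡ 13 (mod 20) is r = 17, so m ≡ 17 (mod 20).

The biconditional holds.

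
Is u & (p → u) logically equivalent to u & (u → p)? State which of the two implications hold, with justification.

(⇒) fails; (⇐) holds.

(⟹) This fails. Under p = F, u = T, the left side is true but the right side is false.

(⟸) Assume the antecedent. If p is true, the antecedent forces (p = T, u = T), and u & (p → u) holds there. If p is false, the antecedent cannot hold. Either way u & (p → u) holds.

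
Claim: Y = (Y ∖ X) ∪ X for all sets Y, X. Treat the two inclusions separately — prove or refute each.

(⊆) Let x ∈ Y. Then either x ∈ Y and x ∉ X; or x ∈ Y ∩ X. In each case x ∈ (Y ∖ X) ∪ X, so Y ⊆ (Y ∖ X) ∪ X.

(⊇) This inclusion fails. Take Y = ∅, X = {1}; then 1 ∈ (Y ∖ X) ∪ X but 1 ∉ Y.

Only the forward inclusion holds.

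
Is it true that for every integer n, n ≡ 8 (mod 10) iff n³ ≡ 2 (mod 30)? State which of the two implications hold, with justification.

Forward direction. This fails: take n = 18. Then 18 ≡ 8 (mod 10), but 18³ = 5832 ≡ 12 (mod 30), not 2.

Converse. The residues r modulo 30 with r³ ≡ 2 (mod 30) are exactly {8}, and each is ≡ 8 (mod 10).

The forward direction fails; the converse holds.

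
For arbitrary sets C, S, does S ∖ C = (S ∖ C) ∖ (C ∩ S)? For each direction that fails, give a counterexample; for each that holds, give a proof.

(⟸) Let x ∈ (S ∖ C) ∖ (C ∩ S). Then x ∈ S and x ∉ C, from which x ∈ S ∖ C.

(⟹) Let x ∈ S ∖ C. Then x ∈ S and x ∉ C, from which x ∈ (S ∖ C) ∖ (C ∩ S).

Both inclusions hold.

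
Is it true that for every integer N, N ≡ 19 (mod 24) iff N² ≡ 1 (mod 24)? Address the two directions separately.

Not equivalent: only (⇒) holds.

(←) This fails: take N = 1. Then 1² = 1 ≡ 1 (mod 24), yet 1 ≡ 1 (mod 24), not 19.

(→) Suppose N ≡ 19 (mod 24). Write N = 24j + 19. Then (24j + 19)² = 576j² + 912j + 361 = 24(24j² + 38j + 15) + 1, so N² ≡ 1 (mod 24).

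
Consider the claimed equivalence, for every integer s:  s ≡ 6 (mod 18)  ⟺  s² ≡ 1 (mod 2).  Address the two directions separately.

Neither direction holds.

(→) This fails: take s = 6. Then 6 ≡ 6 (mod 18), but 6² = 36 ≡ 0 (mod 2), not 1.

(←) This fails: take s = 1. Then 1² = 1 ≡ 1 (mod 2), yet 1 ≡ 1 (mod 18), not 6.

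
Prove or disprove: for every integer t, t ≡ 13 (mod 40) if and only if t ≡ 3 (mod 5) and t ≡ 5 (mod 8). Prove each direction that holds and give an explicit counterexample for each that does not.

[⇒] Suppose t ≡ 13 (mod 40); write t = 40j + 13. Since 5 ∣ 40, reducing mod 5 gives t ≡ 13 ≡ 3 (mod 5); since 8 ∣ 40, reducing mod 8 gives t ≡ 13 ≡ 5 (mod 8).

[⇐] Conversely, if t ≡ 3 (mod 5) and t ≡ 5 (mod 8), then by the Chinese remainder theorem t ≡ 13 (mod 40). This is exactly t ≡ 13 (mod 40).

Equivalent; both directions hold.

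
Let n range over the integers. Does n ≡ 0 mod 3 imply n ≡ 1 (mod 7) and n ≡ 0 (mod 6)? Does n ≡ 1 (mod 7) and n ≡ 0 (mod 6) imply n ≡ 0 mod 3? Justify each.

(⇒) fails; (⇐) holds.

(⇒) This fails: n = 0 gives 0 ≡ 0 (mod 3) but 0 ≡ 0 (mod 7), so the conjunction on the right does not hold.

(⇐) Conversely, if n ≡ 1 (mod 7) and n ≡ 0 (mod 6), then by the Chinese remainder theorem n ≡ 36 (mod 42). Since 36 ≡ 0 (mod 3) and 3 ∣ 42, we get n ≡ 0 (mod 3).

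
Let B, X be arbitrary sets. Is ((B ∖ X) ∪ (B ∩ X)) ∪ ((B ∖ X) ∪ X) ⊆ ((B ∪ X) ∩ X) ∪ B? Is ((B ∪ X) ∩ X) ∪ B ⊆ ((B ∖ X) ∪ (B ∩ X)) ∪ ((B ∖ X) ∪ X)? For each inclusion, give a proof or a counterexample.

The two sets are equal.

(⊆) Let x ∈ ((B ∖ X) ∪ (B ∩ X)) ∪ ((B ∖ X) ∪ X). Then either x ∈ B and x ∉ X; or x ∈ X and x ∉ B; or x ∈ B ∩ X. In each case x ∈ ((B ∪ X) ∩ X) ∪ B, so ((B ∖ X) ∪ (B ∩ X)) ∪ ((B ∖ X) ∪ X) ⊆ ((B ∪ X) ∩ X) ∪ B.

(⊇) Let x ∈ ((B ∪ X) ∩ X) ∪ B. Then either x ∈ B and x ∉ X; or x ∈ X and x ∉ B; or x ∈ B ∩ X. In each case x ∈ ((B ∖ X) ∪ (B ∩ X)) ∪ ((B ∖ X) ∪ X), so ((B ∪ X) ∩ X) ∪ B ⊆ ((B ∖ X) ∪ (B ∩ X)) ∪ ((B ∖ X) ∪ X).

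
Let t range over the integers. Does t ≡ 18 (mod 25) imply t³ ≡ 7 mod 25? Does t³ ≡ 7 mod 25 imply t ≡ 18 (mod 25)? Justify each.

Forward direction. Suppose t ≡ 18 (mod 25). Write t = 25j + 18. Then (25j + 18)³ = 15625j³ + 33750j² + 24300j + 5832 = 25(625j³ + 1350j² + 972j + 233) + 7, so t³ ≡ 7 (mod 25).

Converse. Suppose t³ ≡ 7 (mod 25). The only residue r in {0, …, 24} with r³ ≡ 7 (mod 25) is r = 18, so t ≡ 18 (mod 25).

Both implications hold.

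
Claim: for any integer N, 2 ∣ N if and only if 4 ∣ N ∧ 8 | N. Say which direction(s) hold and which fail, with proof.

Not equivalent: only (⇐) holds.

(⇐) Suppose 4 ∣ N and 8 ∣ N. Any common multiple of 4 and 8 is a multiple of their lcm; here lcm(4, 8) = 4·8/gcd(4, 8) = 32/4 = 8, so 8 ∣ N. Since 2 ∣ 8, it follows that 2 ∣ N.

(⇒) This fails: take N = 2. Certainly 2 ∣ 2, but 4 ∤ 2.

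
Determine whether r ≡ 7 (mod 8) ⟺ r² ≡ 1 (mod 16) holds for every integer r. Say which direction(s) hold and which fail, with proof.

[⇒] Suppose r ≡ 7 (mod 8). Working modulo 16, r ∈ {7, 15}; for each such r, r² ≡ 1 (mod 16).

[⇐] This fails: take r = 1. Then 1² = 1 ≡ 1 (mod 16), yet 1 ≡ 1 (mod 8), not 7.

Only the forward implication holds.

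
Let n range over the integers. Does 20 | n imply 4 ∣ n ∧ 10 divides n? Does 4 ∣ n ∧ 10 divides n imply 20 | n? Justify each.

Both directions hold.

Forward direction. If 20 ∣ n, write n = 20q. Since 20 = 5·4, n = 4·(5q), so 4 ∣ n; and since 20 = 2·10, n = 10·(2q), so 10 ∣ n.

Converse. Suppose 4 ∣ n and 10 ∣ n. Any common multiple of 4 and 10 is a multiple of their lcm; here lcm(4, 10) = 4·10/gcd(4, 10) = 40/2 = 20, so 20 ∣ n.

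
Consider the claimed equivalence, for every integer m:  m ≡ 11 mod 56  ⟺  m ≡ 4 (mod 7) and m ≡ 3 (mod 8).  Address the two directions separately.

(→) Suppose m ≡ 11 (mod 56); write m = 56j + 11. Since 7 ∣ 56, reducing mod 7 gives m ≡ 11 ≡ 4 (mod 7); since 8 ∣ 56, reducing mod 8 gives m ≡ 11 ≡ 3 (mod 8).

(←) Conversely, if m ≡ 4 (mod 7) and m ≡ 3 (mod 8), then by the Chinese remainder theorem m ≡ 11 (mod 56). This is exactly m ≡ 11 (mod 56).

Both directions hold.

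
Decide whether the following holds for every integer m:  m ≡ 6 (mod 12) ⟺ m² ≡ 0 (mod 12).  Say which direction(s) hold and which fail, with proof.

Forward direction. Suppose m ≡ 6 (mod 12). Write m = 12j + 6. Then (12j + 6)² = 144j² + 144j + 36 = 12(12j² + 12j + 3) + 0, so m² ≡ 0 (mod 12).

Converse. This fails: take m = 0. Then 0² = 0 ≡ 0 (mod 12), yet 0 ≡ 0 (mod 12), not 6.

Not equivalent: only (⇒) holds.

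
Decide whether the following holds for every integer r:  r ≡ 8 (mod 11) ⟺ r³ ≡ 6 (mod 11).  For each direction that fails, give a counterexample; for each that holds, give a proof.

Both directions hold.

Forward direction. Suppose r ≡ 8 (mod 11). Write r = 11j + 8. Then (11j + 8)³ = 1331j³ + 2904j² + 2112j + 512 = 11(121j³ + 264j² + 192j + 46) + 6, so r³ ≡ 6 (mod 11).

Converse. Suppose r³ ≡ 6 (mod 11). The only residue r in {0, …, 10} with r³ ≡ 6 (mod 11) is r = 8, so r ≡ 8 (mod 11).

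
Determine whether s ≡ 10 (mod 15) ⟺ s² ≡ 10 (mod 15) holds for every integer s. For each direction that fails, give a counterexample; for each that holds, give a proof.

Not equivalent: only (⇒) holds.

Converse. This fails: take s = 5. Then 5² = 25 ≡ 10 (mod 15), yet 5 ≡ 5 (mod 15), not 10.

Forward direction. Suppose s ≡ 10 (mod 15). Write s = 15j + 10. Then (15j + 10)² = 225j² + 300j + 100 = 15(15j² + 20j + 6) + 10, so s² ≡ 10 (mod 15).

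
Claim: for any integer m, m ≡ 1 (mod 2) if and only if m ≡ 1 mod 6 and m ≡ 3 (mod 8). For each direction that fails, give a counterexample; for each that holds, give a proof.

Not equivalent: only (⇐) holds.

Converse. If m ≡ 1 (mod 6) and m ≡ 3 (mod 8), then by the Chinese remainder theorem m ≡ 19 (mod 24). Since 19 ≡ 1 (mod 2) and 2 ∣ 24, we get m ≡ 1 (mod 2).

Forward direction. This fails: m = 1 gives 1 ≡ 1 (mod 2) but 1 ≡ 1 (mod 8), so the conjunction on the right does not hold.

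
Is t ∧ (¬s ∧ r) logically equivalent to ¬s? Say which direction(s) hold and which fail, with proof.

(→) Assume the antecedent. If t is true, the antecedent forces (t = T, r = T, s = F), and ¬s holds there. If t is false, the antecedent cannot hold. Either way ¬s holds.

(←) This fails. Under t = F, r = F, s = F, the left side is false but the right side is true.

The forward direction holds; the converse fails.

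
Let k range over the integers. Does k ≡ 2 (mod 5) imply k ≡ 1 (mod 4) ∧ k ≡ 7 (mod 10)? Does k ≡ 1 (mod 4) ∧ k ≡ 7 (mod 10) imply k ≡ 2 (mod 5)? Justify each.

The forward direction fails; the converse holds.

(⇒) This fails: k = 2 gives 2 ≡ 2 (mod 5) but 2 ≡ 2 (mod 4), so the conjunction on the right does not hold.

(⇐) Conversely, if k ≡ 1 (mod 4) and k ≡ 7 (mod 10), then by the Chinese remainder theorem k ≡ 17 (mod 20). Since 17 ≡ 2 (mod 5) and 5 ∣ 20, we get k ≡ 2 (mod 5).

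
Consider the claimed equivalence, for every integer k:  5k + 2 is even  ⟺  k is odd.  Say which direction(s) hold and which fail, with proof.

Neither implication holds.

(⇒) This fails: k = 4 gives 5k + 2 = 22, which is even, but 4 is even, not odd.

(⇐) This also fails: k = 7 is odd, but 5k + 2 = 37 is odd, not even.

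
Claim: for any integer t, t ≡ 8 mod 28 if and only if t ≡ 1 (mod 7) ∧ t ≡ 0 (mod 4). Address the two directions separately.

(⇒) Suppose t ≡ 8 (mod 28); write t = 28j + 8. Since 7 ∣ 28, reducing mod 7 gives t ≡ 8 ≡ 1 (mod 7); since 4 ∣ 28, reducing mod 4 gives t ≡ 8 ≡ 0 (mod 4).

(⇐) Conversely, if t ≡ 1 (mod 7) and t ≡ 0 (mod 4), then by the Chinese remainder theorem t ≡ 8 (mod 28). This is exactly t ≡ 8 (mod 28).

Equivalent; both directions hold.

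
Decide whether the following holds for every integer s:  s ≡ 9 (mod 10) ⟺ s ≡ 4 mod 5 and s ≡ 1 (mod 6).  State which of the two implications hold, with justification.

(⟸) If s ≡ 4 (mod 5) and s ≡ 1 (mod 6), then by the Chinese remainder theorem s ≡ 19 (mod 30). Since 19 ≡ 9 (mod 10) and 10 ∣ 30, we get s ≡ 9 (mod 10).

(⟹) This fails: s = 9 gives 9 ≡ 9 (mod 10) but 9 ≡ 3 (mod 6), so the conjunction on the right does not hold.

(⇒) fails; (⇐) holds.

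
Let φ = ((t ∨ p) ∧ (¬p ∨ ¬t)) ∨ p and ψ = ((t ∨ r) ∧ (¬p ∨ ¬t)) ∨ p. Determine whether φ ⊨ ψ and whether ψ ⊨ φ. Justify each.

(⇒) Assume the antecedent. If p is true, ((t ∨ r) ∧ (¬p ∨ ¬t)) ∨ p reduces to true regardless of the other variables. If p is false, the antecedent forces (p = F, t = T, r = F) or (p = F, t = T, r = T), and ((t ∨ r) ∧ (¬p ∨ ¬t)) ∨ p holds there. Either way ((t ∨ r) ∧ (¬p ∨ ¬t)) ∨ p holds.

(⇐) This fails. Under p = F, t = F, r = T, the left side is false but the right side is true.

The forward direction holds; the converse fails.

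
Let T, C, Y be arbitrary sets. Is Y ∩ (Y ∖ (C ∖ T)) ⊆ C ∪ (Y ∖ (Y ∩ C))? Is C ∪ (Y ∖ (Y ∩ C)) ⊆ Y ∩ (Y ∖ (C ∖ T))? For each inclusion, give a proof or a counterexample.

Only the forward inclusion holds.

(⊇) This inclusion fails. Take T = ∅, C = {1}, Y = ∅; then 1 ∈ C ∪ (Y ∖ (Y ∩ C)) but 1 ∉ Y ∩ (Y ∖ (C ∖ T)).

(⊆) Let x ∈ Y ∩ (Y ∖ (C ∖ T)). Then either x ∈ Y and x ∉ T, C; or x ∈ T ∩ Y and x ∉ C; or x ∈ T ∩ C ∩ Y. In each case x ∈ C ∪ (Y ∖ (Y ∩ C)), so Y ∩ (Y ∖ (C ∖ T)) ⊆ C ∪ (Y ∖ (Y ∩ C)).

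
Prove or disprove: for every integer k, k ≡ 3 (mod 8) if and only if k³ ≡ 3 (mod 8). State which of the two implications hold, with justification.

Both directions hold; the statement is true.

(⟹) Suppose k ≡ 3 (mod 8). Write k = 8j + 3. Then (8j + 3)³ = 512j³ + 576j² + 216j + 27 = 8(64j³ + 72j² + 27j + 3) + 3, so k³ ≡ 3 (mod 8).

(⟸) For the converse, argue contrapositively. If k ≢ 3 (mod 8), then k is congruent to one of 0, 1, 2, 4, 5, 6, 7 modulo 8, and these give k³ ≡ 0, 1, 0, 0, 5, 0, 7 respectively — never 3.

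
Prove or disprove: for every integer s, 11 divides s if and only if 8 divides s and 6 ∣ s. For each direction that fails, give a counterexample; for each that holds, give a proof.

Forward direction. This fails: take s = 11. Certainly 11 ∣ 11, but 8 ∤ 11.

Converse. This fails: take s = 24. Both 8 ∣ 24 and 6 ∣ 24, yet 24 is not a multiple of 11 (since 24 = 2·11 + 2), so 11 ∤ 24.

Neither implication holds.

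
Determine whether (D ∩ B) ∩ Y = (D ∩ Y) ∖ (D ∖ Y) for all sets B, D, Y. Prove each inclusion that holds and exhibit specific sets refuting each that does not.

The sets are not equal: only the forward inclusion holds.

(⟹) Let x ∈ (D ∩ B) ∩ Y. Then x ∈ B ∩ D ∩ Y, from which x ∈ (D ∩ Y) ∖ (D ∖ Y).

(⟸) This inclusion fails. Take B = ∅, D = {1}, Y = {1}; then 1 ∈ (D ∩ Y) ∖ (D ∖ Y) but 1 ∉ (D ∩ B) ∩ Y.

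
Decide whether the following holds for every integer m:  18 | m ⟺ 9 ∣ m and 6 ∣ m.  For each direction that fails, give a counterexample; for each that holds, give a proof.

Both directions hold.

(→) If 18 ∣ m, write m = 18q. Since 18 = 2·9, m = 9·(2q), so 9 ∣ m; and since 18 = 3·6, m = 6·(3q), so 6 ∣ m.

(←) Suppose 9 ∣ m and 6 ∣ m. Any common multiple of 9 and 6 is a multiple of their lcm; here lcm(9, 6) = 9·6/gcd(9, 6) = 54/3 = 18, so 18 ∣ m.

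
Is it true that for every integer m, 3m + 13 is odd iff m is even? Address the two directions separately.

The biconditional holds.

(⇒) Suppose 3m + 13 is odd. Since 3 is odd, 3m and m have the same parity, so 3m + 13 ≡ m + 13 (mod 2). As 13 is odd, 3m + 13 is odd exactly when m is even. Thus m is even.

(⇐) Conversely, suppose m is even; write m = 2j. Then 3m + 13 = 3·(2j) + 13 = 2·3j + 13, which is odd.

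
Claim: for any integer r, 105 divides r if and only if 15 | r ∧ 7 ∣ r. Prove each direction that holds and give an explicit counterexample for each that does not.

Both implications hold.

Forward direction. If 105 ∣ r, write r = 105q. Since 105 = 7·15, r = 15·(7q), so 15 ∣ r; and since 105 = 15·7, r = 7·(15q), so 7 ∣ r.

Converse. Suppose 15 ∣ r and 7 ∣ r. Any common multiple of 15 and 7 is a multiple of their lcm; here gcd(15, 7) = 1, so lcm(15, 7) = 15·7 = 105, so 105 ∣ r.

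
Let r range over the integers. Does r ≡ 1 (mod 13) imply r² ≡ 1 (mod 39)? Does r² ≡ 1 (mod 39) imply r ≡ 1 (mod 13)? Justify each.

(⇒) fails and (⇐) fails.

(⟹) This fails: take r = 27. Then 27 ≡ 1 (mod 13), but 27² = 729 ≡ 27 (mod 39), not 1.

(⟸) This fails: take r = 25. Then 25² = 625 ≡ 1 (mod 39), yet 25 ≡ 12 (mod 13), not 1.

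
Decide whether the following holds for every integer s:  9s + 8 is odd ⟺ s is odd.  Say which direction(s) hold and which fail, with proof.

Equivalent; both directions hold.

[⇒] Suppose 9s + 8 is odd. Since 9 is odd, 9s and s have the same parity, so 9s + 8 ≡ s + 8 (mod 2). As 8 is even, 9s + 8 is odd exactly when s is odd. Thus s is odd.

[⇐] Conversely, suppose s is odd; write s = 2j + 1. Then 9s + 8 = 9·(2j + 1) + 8 = 2·9j + 17, which is odd.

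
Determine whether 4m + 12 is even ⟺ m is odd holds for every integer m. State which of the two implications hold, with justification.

Forward direction. This fails: take m = 2. Then 4m + 12 = 20, which is even, yet m = 2 is even, not odd.

Converse. Suppose m is odd. Since 4 is even, 4m is even for every m, so 4m + 12 has the same parity as 12, which is even. Hence 4m + 12 is even.

Only the reverse direction holds.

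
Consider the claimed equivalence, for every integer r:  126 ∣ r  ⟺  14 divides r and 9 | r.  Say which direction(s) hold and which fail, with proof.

(→) If 126 ∣ r, write r = 126q. Since 126 = 9·14, r = 14·(9q), so 14 ∣ r; and since 126 = 14·9, r = 9·(14q), so 9 ∣ r.

(←) Suppose 14 ∣ r and 9 ∣ r. Any common multiple of 14 and 9 is a multiple of their lcm; here gcd(14, 9) = 1, so lcm(14, 9) = 14·9 = 126, so 126 ∣ r.

Both implications hold.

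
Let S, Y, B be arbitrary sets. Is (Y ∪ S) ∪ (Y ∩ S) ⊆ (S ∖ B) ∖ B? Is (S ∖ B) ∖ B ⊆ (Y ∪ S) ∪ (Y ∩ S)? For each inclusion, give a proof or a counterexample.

Only the reverse inclusion holds.

Forward inclusion. This inclusion fails. Take S = ∅, Y = {1}, B = ∅; then 1 ∈ (Y ∪ S) ∪ (Y ∩ S) but 1 ∉ (S ∖ B) ∖ B.

Reverse inclusion. Let x ∈ (S ∖ B) ∖ B. Then either x ∈ S and x ∉ Y, B; or x ∈ S ∩ Y and x ∉ B. In each case x ∈ (Y ∪ S) ∪ (Y ∩ S), so (S ∖ B) ∖ B ⊆ (Y ∪ S) ∪ (Y ∩ S).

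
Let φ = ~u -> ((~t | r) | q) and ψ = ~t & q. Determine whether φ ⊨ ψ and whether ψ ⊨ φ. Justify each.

(⇒) fails; (⇐) holds.

[⇒] This fails. Under t = F, q = F, r = F, u = F, the left side is true but the right side is false.

[⇐] Assume the antecedent. If t is true, the antecedent cannot hold. If t is false, ~u -> ((~t | r) | q) reduces to true regardless of the other variables. Either way ~u -> ((~t | r) | q) holds.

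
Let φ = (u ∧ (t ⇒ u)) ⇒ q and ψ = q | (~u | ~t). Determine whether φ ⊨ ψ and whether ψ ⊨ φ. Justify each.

Converse. This fails. Under t = F, u = T, q = F, the left side is false but the right side is true.

Forward direction. Assume the antecedent. If u is true, the antecedent forces (t = F, u = T, q = T) or (t = T, u = T, q = T), and q | (~u | ~t) holds there. If u is false, q | (~u | ~t) reduces to true regardless of the other variables. Either way q | (~u | ~t) holds.

(⇒) holds; (⇐) fails.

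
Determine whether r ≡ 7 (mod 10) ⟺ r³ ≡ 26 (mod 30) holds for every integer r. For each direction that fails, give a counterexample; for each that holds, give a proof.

(⇒) This fails: take r = 7. Then 7 ≡ 7 (mod 10), but 7³ = 343 ≡ 13 (mod 30), not 26.

(⇐) This fails: take r = 26. Then 26³ = 17576 ≡ 26 (mod 30), yet 26 ≡ 6 (mod 10), not 7.

Neither direction holds.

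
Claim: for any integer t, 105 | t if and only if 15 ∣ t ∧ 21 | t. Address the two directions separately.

The biconditional holds.

(⟹) If 105 ∣ t, write t = 105q. Since 105 = 7·15, t = 15·(7q), so 15 ∣ t; and since 105 = 5·21, t = 21·(5q), so 21 ∣ t.

(⟸) Suppose 15 ∣ t and 21 ∣ t. Any common multiple of 15 and 21 is a multiple of their lcm; here lcm(15, 21) = 15·21/gcd(15, 21) = 315/3 = 105, so 105 ∣ t.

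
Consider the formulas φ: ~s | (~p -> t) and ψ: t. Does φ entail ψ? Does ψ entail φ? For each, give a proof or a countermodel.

(→) This fails. Under s = F, p = F, t = F, the left side is true but the right side is false.

(←) Assume the antecedent. If s is true, the antecedent forces (s = T, p = F, t = T) or (s = T, p = T, t = T), and ~s | (~p -> t) holds there. If s is false, ~s | (~p -> t) reduces to true regardless of the other variables. Either way ~s | (~p -> t) holds.

The forward direction fails; the converse holds.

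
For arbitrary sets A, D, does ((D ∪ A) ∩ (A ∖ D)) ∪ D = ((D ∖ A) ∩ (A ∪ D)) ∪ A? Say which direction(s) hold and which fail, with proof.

Both inclusions hold.

(⟹) Let x ∈ ((D ∪ A) ∩ (A ∖ D)) ∪ D. Then either x ∈ A and x ∉ D; or x ∈ D and x ∉ A; or x ∈ A ∩ D. In each case x ∈ ((D ∖ A) ∩ (A ∪ D)) ∪ A, so ((D ∪ A) ∩ (A ∖ D)) ∪ D ⊆ ((D ∖ A) ∩ (A ∪ D)) ∪ A.

(⟸) Let x ∈ ((D ∖ A) ∩ (A ∪ D)) ∪ A. Then either x ∈ A and x ∉ D; or x ∈ D and x ∉ A; or x ∈ A ∩ D. In each case x ∈ ((D ∪ A) ∩ (A ∖ D)) ∪ D, so ((D ∖ A) ∩ (A ∪ D)) ∪ A ⊆ ((D ∪ A) ∩ (A ∖ D)) ∪ D.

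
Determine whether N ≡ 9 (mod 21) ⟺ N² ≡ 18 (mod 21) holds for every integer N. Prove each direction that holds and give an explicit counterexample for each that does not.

(←) This fails: take N = 12. Then 12² = 144 ≡ 18 (mod 21), yet 12 ≡ 12 (mod 21), not 9.

(→) Suppose N ≡ 9 (mod 21). Write N = 21j + 9. Then (21j + 9)² = 441j² + 378j + 81 = 21(21j² + 18j + 3) + 18, so N² ≡ 18 (mod 21).

Only the forward direction holds.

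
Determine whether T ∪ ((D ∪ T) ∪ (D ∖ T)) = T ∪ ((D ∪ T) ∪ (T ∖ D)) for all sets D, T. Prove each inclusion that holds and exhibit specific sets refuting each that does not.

(⊆) Let x ∈ T ∪ ((D ∪ T) ∪ (D ∖ T)). Then either x ∈ D and x ∉ T; or x ∈ T and x ∉ D; or x ∈ D ∩ T. In each case x ∈ T ∪ ((D ∪ T) ∪ (T ∖ D)), so T ∪ ((D ∪ T) ∪ (D ∖ T)) ⊆ T ∪ ((D ∪ T) ∪ (T ∖ D)).

(⊇) Let x ∈ T ∪ ((D ∪ T) ∪ (T ∖ D)). Then either x ∈ D and x ∉ T; or x ∈ T and x ∉ D; or x ∈ D ∩ T. In each case x ∈ T ∪ ((D ∪ T) ∪ (D ∖ T)), so T ∪ ((D ∪ T) ∪ (T ∖ D)) ⊆ T ∪ ((D ∪ T) ∪ (D ∖ T)).

Both inclusions hold; the sets are equal.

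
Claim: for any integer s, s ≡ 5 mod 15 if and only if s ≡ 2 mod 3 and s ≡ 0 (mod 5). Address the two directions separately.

Both implications hold.

(←) If s ≡ 2 (mod 3) and s ≡ 0 (mod 5), then by the Chinese remainder theorem s ≡ 5 (mod 15). This is exactly s ≡ 5 (mod 15).

(→) Suppose s ≡ 5 (mod 15); write s = 15j + 5. Since 3 ∣ 15, reducing mod 3 gives s ≡ 5 ≡ 2 (mod 3); since 5 ∣ 15, reducing mod 5 gives s ≡ 5 ≡ 0 (mod 5).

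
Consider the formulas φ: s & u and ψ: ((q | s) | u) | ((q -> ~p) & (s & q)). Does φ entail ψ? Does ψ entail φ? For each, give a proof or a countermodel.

Only the forward implication holds.

[⇒] Assume the antecedent. If q is true, the consequent reduces to true regardless of the other variables. If q is false, the antecedent forces (q = F, p = F, u = T, s = T) or (q = F, p = T, u = T, s = T), and the consequent holds there. Either way the consequent holds.

[⇐] This fails. Under q = T, p = F, u = F, s = F, the left side is false but the right side is true.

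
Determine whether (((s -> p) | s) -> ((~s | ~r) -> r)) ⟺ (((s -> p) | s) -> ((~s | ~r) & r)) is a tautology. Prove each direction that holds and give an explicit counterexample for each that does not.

(⇒) fails; (⇐) holds.

[⇒] This fails. Under s = T, r = T, p = F, the left side is true but the right side is false.

[⇐] Assume the antecedent. If s is true, the antecedent cannot hold. If s is false, the antecedent forces (s = F, r = T, p = F) or (s = F, r = T, p = T), and the consequent holds there. Either way the consequent holds.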